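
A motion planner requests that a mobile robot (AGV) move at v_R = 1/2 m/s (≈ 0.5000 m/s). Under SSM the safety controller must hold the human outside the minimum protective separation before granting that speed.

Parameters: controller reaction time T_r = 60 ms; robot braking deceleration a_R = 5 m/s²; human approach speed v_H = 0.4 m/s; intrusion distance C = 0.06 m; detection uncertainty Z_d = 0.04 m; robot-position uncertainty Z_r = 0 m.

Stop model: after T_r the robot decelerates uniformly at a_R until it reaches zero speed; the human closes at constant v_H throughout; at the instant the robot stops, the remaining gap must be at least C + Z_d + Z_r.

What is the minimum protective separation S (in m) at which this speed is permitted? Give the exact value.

S_min = 219/1000 m = 0.2190 m

T_s = v_R/a_R = (1/2)/5 = 0.1000 s
robot covers v_R·T_r = 0.5000·0.0600 = 0.0300 m before braking
braking distance = 0.5000²/(2·5.0000) = 0.0250 m
person approaches 0.4000·(0.0600+0.1000) = 0.0640 m
residual clearance needed = 0.0600+0.0400+0.0000 = 0.1000 m
S_min ≈ 0.0300+0.0250+0.0640+0.1000  ⇒  S_min = 219/1000 m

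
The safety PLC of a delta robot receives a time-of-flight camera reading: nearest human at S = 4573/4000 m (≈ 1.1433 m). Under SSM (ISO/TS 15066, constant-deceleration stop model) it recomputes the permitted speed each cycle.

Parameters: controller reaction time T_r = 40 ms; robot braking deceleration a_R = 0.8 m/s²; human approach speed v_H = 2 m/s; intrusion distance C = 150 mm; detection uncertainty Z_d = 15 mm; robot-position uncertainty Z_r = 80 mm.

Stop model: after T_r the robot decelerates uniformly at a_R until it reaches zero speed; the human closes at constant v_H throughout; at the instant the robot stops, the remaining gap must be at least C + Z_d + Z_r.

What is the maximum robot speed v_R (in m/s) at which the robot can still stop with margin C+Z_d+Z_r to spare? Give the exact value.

v_R_max = 3/10 m/s = 0.3000 m/s

at the boundary: (5/8)·v² + (127/50)·v + (-3273/4000) = 0
  disc = (127/50)² − 4·(5/8)·(-3273/4000) = 339889/40000 ; √disc = 583/200
  v_R = (−(127/50) + 583/200) / (2·(5/8)) = 3/10 m/s
check:
T_s = v_R/a_R = (3/10)/(4/5) = 0.3750 s
reaction-phase robot travel = 0.3000·0.0400 = 0.0120 m
braking distance = 0.3000²/(2·0.8000) = 0.0563 m
person approaches 2.0000·(0.0400+0.3750) = 0.8300 m
margins: 0.1500+0.0150+0.0800 = 0.2450 m
sum ≈ 0.0120+0.0563+0.8300+0.2450 ≈ 1.1433 m = S ✓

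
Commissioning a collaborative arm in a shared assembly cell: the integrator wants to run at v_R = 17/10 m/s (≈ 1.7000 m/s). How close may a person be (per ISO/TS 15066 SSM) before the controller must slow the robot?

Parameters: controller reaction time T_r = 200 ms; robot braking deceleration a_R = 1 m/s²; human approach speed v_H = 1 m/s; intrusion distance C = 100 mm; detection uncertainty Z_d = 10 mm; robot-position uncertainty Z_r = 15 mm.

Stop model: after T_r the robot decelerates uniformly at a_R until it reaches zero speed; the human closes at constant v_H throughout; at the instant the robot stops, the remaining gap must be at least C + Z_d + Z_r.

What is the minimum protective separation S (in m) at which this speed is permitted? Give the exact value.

S_min = 381/100 m = 3.8100 m

stop time T_s = (17/10)/1 = 1.7000 s
robot covers v_R·T_r = 1.7000·0.2000 = 0.3400 m before braking
robot under decel: 1.7000²/(2·1.0000) = 1.4450 m
human closes 1.0000·1.9000 = 1.9000 m
C+Z_d+Z_r = 0.1000+0.0100+0.0150 = 0.1250 m
S_min ≈ 0.3400+1.4450+1.9000+0.1250  ⇒  S_min = 381/100 m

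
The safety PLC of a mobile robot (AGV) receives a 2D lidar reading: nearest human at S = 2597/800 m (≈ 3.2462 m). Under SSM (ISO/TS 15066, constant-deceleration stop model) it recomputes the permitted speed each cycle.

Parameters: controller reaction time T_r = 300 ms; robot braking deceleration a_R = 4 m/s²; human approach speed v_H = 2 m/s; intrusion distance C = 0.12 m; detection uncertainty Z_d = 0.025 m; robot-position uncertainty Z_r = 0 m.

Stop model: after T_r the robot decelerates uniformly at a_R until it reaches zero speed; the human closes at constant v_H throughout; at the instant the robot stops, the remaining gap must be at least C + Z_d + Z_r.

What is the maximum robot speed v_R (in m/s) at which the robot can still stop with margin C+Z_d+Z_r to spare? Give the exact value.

quadratic (1/8)·v² + (4/5)·v + (-2001/800) = 0
  disc = (4/5)² − 4·(1/8)·(-2001/800) = 121/64 ; √disc = 11/8
  v_R = (−(4/5) + 11/8) / (2·(1/8)) = 23/10 m/s
check:
braking lasts T_s = (23/10)/4 = 0.5750 s
robot covers v_R·T_r = 2.3000·0.3000 = 0.6900 m before braking
robot covers 2.3000·0.5750 − ½·4.0000·0.5750² = 0.6613 m while stopping
human over T_r+T_s: 2.0000·(0.3000+0.5750) = 1.7500 m
C+Z_d+Z_r = 0.1200+0.0250+0.0000 = 0.1450 m
sum ≈ 0.6900+0.6613+1.7500+0.1450 ≈ 3.2462 m = S ✓

v_R_max = 23/10 m/s = 2.3000 m/s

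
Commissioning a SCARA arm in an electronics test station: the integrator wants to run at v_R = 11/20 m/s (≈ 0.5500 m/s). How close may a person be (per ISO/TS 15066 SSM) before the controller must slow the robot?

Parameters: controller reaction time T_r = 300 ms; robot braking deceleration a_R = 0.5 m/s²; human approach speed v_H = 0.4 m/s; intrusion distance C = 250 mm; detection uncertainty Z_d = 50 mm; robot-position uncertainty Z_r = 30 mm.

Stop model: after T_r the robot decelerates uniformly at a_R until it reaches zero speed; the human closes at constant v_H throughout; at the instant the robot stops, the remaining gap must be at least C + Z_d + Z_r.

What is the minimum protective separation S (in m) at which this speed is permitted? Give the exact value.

T_s = v_R/a_R = (11/20)/(1/2) = 1.1000 s
robot in T_r: 0.5500·0.3000 = 0.1650 m
robot under decel: 0.5500²/(2·0.5000) = 0.3025 m
person approaches 0.4000·(0.3000+1.1000) = 0.5600 m
margins: 0.2500+0.0500+0.0300 = 0.3300 m
S_min ≈ 0.1650+0.3025+0.5600+0.3300  ⇒  S_min = 543/400 m

S_min = 543/400 m = 1.3575 m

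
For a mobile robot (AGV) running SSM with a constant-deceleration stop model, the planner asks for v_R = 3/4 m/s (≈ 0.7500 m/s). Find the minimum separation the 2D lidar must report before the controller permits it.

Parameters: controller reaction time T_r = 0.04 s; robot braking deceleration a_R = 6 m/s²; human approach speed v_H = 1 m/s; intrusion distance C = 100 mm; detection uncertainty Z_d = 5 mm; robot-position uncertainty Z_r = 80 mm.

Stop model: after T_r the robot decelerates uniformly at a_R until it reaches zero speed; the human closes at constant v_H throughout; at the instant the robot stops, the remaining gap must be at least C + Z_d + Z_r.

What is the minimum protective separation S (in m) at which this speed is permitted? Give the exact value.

S_min = 683/1600 m = 0.4269 m

stop time T_s = (3/4)/6 = 0.1250 s
reaction-phase robot travel = 0.7500·0.0400 = 0.0300 m
braking distance = 0.7500²/(2·6.0000) = 0.0469 m
human closes 1.0000·0.1650 = 0.1650 m
C+Z_d+Z_r = 0.1000+0.0050+0.0800 = 0.1850 m
S_min ≈ 0.0300+0.0469+0.1650+0.1850  ⇒  S_min = 683/1600 m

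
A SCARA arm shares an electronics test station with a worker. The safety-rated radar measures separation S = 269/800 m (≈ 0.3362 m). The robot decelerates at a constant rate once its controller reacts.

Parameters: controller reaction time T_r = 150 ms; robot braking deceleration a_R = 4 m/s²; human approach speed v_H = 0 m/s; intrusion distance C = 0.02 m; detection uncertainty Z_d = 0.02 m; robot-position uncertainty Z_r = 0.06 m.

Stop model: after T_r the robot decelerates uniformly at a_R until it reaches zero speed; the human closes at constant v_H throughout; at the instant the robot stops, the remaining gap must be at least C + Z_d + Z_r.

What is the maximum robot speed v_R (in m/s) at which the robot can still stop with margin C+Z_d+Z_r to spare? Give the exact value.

collect terms ⇒ (1/8)·v_R² + (3/20)·v_R + (-189/800) = 0
  disc = (3/20)² − 4·(1/8)·(-189/800) = 9/64 ; √disc = 3/8
  v_R = (−(3/20) + 3/8) / (2·(1/8)) = 9/10 m/s
check:
T_s = v_R/a_R = (9/10)/4 = 0.2250 s
robot in T_r: 0.9000·0.1500 = 0.1350 m
robot under decel: 0.9000²/(2·4.0000) = 0.1013 m
human closes 0.0000·0.3750 = 0.0000 m
margins: 0.0200+0.0200+0.0600 = 0.1000 m
sum ≈ 0.1350+0.1013+0.0000+0.1000 ≈ 0.3362 m = S ✓

v_R_max = 9/10 m/s = 0.9000 m/s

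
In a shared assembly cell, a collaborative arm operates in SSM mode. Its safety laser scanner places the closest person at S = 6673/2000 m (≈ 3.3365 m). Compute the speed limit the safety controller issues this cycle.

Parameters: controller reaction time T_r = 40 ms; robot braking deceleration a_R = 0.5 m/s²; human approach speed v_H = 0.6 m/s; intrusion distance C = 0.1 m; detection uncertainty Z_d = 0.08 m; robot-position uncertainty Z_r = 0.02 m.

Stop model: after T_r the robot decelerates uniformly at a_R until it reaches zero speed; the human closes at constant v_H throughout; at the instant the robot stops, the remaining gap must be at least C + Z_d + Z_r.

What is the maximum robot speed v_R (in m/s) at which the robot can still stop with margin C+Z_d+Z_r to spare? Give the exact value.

v_R_max = 5/4 m/s = 1.2500 m/s

quadratic (1)·v² + (31/25)·v + (-249/80) = 0
  disc = (31/25)² − 4·(1)·(-249/80) = 34969/2500 ; √disc = 187/50
  v_R = (−(31/25) + 187/50) / (2·(1)) = 5/4 m/s
check:
stop time T_s = (5/4)/(1/2) = 2.5000 s
robot in T_r: 1.2500·0.0400 = 0.0500 m
robot covers 1.2500·2.5000 − ½·0.5000·2.5000² = 1.5625 m while stopping
human closes 0.6000·2.5400 = 1.5240 m
margins: 0.1000+0.0800+0.0200 = 0.2000 m
sum ≈ 0.0500+1.5625+1.5240+0.2000 ≈ 3.3365 m = S ✓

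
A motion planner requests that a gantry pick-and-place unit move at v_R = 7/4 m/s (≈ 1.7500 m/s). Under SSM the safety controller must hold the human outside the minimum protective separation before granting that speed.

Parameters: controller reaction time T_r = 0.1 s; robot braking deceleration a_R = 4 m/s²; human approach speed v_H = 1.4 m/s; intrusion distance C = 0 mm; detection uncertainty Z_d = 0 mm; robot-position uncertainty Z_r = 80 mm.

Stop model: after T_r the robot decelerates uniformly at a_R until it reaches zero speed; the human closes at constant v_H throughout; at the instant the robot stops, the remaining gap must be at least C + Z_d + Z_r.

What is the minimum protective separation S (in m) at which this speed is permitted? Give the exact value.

S_min = 4449/3200 m = 1.3903 m

stop time T_s = (7/4)/4 = 0.4375 s
robot in T_r: 1.7500·0.1000 = 0.1750 m
robot under decel: 1.7500²/(2·4.0000) = 0.3828 m
human over T_r+T_s: 1.4000·(0.1000+0.4375) = 0.7525 m
margins: 0.0000+0.0000+0.0800 = 0.0800 m
S_min ≈ 0.1750+0.3828+0.7525+0.0800  ⇒  S_min = 4449/3200 m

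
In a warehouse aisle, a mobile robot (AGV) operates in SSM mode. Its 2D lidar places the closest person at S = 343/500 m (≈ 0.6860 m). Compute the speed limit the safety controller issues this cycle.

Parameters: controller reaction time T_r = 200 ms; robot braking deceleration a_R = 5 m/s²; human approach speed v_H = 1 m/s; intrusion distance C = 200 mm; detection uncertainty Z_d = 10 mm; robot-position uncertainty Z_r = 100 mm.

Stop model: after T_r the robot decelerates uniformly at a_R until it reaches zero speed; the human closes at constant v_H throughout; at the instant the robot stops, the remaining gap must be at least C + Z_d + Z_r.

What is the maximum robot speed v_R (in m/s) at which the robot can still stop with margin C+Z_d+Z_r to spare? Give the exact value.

v_R_max = 2/5 m/s = 0.4000 m/s

at the boundary: (1/10)·v² + (2/5)·v + (-22/125) = 0
  disc = (2/5)² − 4·(1/10)·(-22/125) = 144/625 ; √disc = 12/25
  v_R = (−(2/5) + 12/25) / (2·(1/10)) = 2/5 m/s
check:
stop time T_s = (2/5)/5 = 0.0800 s
robot covers v_R·T_r = 0.4000·0.2000 = 0.0800 m before braking
braking distance = 0.4000²/(2·5.0000) = 0.0160 m
human over T_r+T_s: 1.0000·(0.2000+0.0800) = 0.2800 m
margins: 0.2000+0.0100+0.1000 = 0.3100 m
sum ≈ 0.0800+0.0160+0.2800+0.3100 ≈ 0.6860 m = S ✓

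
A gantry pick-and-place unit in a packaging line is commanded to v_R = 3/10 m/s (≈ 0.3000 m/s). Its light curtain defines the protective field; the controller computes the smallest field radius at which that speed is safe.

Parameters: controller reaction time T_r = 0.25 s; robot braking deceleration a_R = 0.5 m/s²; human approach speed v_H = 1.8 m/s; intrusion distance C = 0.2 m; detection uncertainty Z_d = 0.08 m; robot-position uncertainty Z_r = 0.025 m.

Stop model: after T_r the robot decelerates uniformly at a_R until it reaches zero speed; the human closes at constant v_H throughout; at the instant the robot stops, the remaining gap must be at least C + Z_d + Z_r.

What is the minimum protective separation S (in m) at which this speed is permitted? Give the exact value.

T_s = v_R/a_R = (3/10)/(1/2) = 0.6000 s
robot in T_r: 0.3000·0.2500 = 0.0750 m
robot under decel: 0.3000²/(2·0.5000) = 0.0900 m
person approaches 1.8000·(0.2500+0.6000) = 1.5300 m
margins: 0.2000+0.0800+0.0250 = 0.3050 m
S_min ≈ 0.0750+0.0900+1.5300+0.3050  ⇒  S_min = 2 m

S_min = 2 m = 2.0000 m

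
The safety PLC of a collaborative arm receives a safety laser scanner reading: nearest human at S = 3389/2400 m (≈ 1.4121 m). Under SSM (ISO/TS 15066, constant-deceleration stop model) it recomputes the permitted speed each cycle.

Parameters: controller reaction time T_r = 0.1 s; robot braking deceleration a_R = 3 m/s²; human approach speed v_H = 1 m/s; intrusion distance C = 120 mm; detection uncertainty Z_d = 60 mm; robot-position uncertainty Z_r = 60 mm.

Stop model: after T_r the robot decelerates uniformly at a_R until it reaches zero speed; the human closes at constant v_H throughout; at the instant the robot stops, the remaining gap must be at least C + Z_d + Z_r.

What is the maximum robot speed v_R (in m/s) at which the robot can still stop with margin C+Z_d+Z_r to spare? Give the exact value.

v_R_max = 31/20 m/s = 1.5500 m/s

collect terms ⇒ (1/6)·v_R² + (13/30)·v_R + (-2573/2400) = 0
  disc = (13/30)² − 4·(1/6)·(-2573/2400) = 361/400 ; √disc = 19/20
  v_R = (−(13/30) + 19/20) / (2·(1/6)) = 31/20 m/s
check:
T_s = v_R/a_R = (31/20)/3 = 0.5167 s
robot covers v_R·T_r = 1.5500·0.1000 = 0.1550 m before braking
robot under decel: 1.5500²/(2·3.0000) = 0.4004 m
human over T_r+T_s: 1.0000·(0.1000+0.5167) = 0.6167 m
C+Z_d+Z_r = 0.1200+0.0600+0.0600 = 0.2400 m
sum ≈ 0.1550+0.4004+0.6167+0.2400 ≈ 1.4121 m = S ✓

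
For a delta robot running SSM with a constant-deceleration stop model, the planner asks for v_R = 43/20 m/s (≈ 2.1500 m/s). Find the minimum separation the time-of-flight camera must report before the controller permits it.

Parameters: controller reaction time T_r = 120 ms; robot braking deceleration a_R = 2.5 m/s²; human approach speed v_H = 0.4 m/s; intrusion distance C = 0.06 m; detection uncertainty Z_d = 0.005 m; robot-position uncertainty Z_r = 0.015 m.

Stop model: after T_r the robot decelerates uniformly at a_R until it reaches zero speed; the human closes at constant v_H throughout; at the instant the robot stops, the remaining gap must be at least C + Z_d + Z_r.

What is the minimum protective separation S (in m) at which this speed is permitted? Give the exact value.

braking lasts T_s = (43/20)/(5/2) = 0.8600 s
reaction-phase robot travel = 2.1500·0.1200 = 0.2580 m
robot covers 2.1500·0.8600 − ½·2.5000·0.8600² = 0.9245 m while stopping
person approaches 0.4000·(0.1200+0.8600) = 0.3920 m
margins: 0.0600+0.0050+0.0150 = 0.0800 m
S_min ≈ 0.2580+0.9245+0.3920+0.0800  ⇒  S_min = 3309/2000 m

S_min = 3309/2000 m = 1.6545 m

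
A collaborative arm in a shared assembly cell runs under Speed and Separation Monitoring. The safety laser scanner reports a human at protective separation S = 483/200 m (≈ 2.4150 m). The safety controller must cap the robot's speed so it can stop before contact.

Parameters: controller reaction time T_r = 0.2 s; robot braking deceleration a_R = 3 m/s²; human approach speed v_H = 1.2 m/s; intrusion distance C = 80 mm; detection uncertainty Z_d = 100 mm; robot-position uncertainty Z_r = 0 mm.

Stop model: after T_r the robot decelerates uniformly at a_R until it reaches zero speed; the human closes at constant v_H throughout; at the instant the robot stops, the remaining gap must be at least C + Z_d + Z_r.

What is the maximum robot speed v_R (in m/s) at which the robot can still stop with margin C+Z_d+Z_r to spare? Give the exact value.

v_R_max = 21/10 m/s = 2.1000 m/s

quadratic (1/6)·v² + (3/5)·v + (-399/200) = 0
  disc = (3/5)² − 4·(1/6)·(-399/200) = 169/100 ; √disc = 13/10
  v_R = (−(3/5) + 13/10) / (2·(1/6)) = 21/10 m/s
check:
stop time T_s = (21/10)/3 = 0.7000 s
robot covers v_R·T_r = 2.1000·0.2000 = 0.4200 m before braking
robot covers 2.1000·0.7000 − ½·3.0000·0.7000² = 0.7350 m while stopping
human over T_r+T_s: 1.2000·(0.2000+0.7000) = 1.0800 m
residual clearance needed = 0.0800+0.1000+0.0000 = 0.1800 m
sum ≈ 0.4200+0.7350+1.0800+0.1800 ≈ 2.4150 m = S ✓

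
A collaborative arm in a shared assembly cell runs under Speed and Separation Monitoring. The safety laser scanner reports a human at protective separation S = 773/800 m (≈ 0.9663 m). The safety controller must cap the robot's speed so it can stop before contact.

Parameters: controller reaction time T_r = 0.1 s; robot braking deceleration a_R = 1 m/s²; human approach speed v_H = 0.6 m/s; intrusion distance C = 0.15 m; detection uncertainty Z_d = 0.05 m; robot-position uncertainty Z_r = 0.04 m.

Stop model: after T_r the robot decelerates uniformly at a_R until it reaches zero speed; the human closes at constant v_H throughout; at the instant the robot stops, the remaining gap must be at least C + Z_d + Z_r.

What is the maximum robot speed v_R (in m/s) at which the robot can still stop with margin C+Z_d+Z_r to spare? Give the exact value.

quadratic (1/2)·v² + (7/10)·v + (-533/800) = 0
  disc = (7/10)² − 4·(1/2)·(-533/800) = 729/400 ; √disc = 27/20
  v_R = (−(7/10) + 27/20) / (2·(1/2)) = 13/20 m/s
check:
stop time T_s = (13/20)/1 = 0.6500 s
robot in T_r: 0.6500·0.1000 = 0.0650 m
braking distance = 0.6500²/(2·1.0000) = 0.2112 m
person approaches 0.6000·(0.1000+0.6500) = 0.4500 m
C+Z_d+Z_r = 0.1500+0.0500+0.0400 = 0.2400 m
sum ≈ 0.0650+0.2112+0.4500+0.2400 ≈ 0.9663 m = S ✓

v_R_max = 13/20 m/s = 0.6500 m/s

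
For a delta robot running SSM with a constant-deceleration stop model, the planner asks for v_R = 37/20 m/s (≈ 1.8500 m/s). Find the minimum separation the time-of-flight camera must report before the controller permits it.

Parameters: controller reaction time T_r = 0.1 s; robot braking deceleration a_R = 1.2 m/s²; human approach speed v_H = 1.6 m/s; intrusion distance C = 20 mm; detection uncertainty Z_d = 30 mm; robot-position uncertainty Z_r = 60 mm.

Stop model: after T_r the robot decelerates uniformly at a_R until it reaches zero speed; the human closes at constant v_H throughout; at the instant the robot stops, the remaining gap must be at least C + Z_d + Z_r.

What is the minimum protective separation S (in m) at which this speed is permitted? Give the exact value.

S_min = 20869/4800 m = 4.3477 m

T_s = v_R/a_R = (37/20)/(6/5) = 1.5417 s
reaction-phase robot travel = 1.8500·0.1000 = 0.1850 m
robot covers 1.8500·1.5417 − ½·1.2000·1.5417² = 1.4260 m while stopping
human closes 1.6000·1.6417 = 2.6267 m
margins: 0.0200+0.0300+0.0600 = 0.1100 m
S_min ≈ 0.1850+1.4260+2.6267+0.1100  ⇒  S_min = 20869/4800 m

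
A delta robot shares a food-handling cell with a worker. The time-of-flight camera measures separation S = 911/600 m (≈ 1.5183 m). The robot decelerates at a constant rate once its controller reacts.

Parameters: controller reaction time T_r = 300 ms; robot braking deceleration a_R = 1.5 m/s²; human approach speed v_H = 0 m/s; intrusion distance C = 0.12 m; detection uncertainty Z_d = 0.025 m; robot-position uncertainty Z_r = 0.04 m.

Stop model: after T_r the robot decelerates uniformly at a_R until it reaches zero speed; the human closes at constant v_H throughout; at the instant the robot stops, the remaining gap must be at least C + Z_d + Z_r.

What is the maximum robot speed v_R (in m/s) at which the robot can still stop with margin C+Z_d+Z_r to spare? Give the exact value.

collect terms ⇒ (1/3)·v_R² + (3/10)·v_R + (-4/3) = 0
  disc = (3/10)² − 4·(1/3)·(-4/3) = 1681/900 ; √disc = 41/30
  v_R = (−(3/10) + 41/30) / (2·(1/3)) = 8/5 m/s
check:
braking lasts T_s = (8/5)/(3/2) = 1.0667 s
reaction-phase robot travel = 1.6000·0.3000 = 0.4800 m
robot covers 1.6000·1.0667 − ½·1.5000·1.0667² = 0.8533 m while stopping
human closes 0.0000·1.3667 = 0.0000 m
C+Z_d+Z_r = 0.1200+0.0250+0.0400 = 0.1850 m
sum ≈ 0.4800+0.8533+0.0000+0.1850 ≈ 1.5183 m = S ✓

v_R_max = 8/5 m/s = 1.6000 m/s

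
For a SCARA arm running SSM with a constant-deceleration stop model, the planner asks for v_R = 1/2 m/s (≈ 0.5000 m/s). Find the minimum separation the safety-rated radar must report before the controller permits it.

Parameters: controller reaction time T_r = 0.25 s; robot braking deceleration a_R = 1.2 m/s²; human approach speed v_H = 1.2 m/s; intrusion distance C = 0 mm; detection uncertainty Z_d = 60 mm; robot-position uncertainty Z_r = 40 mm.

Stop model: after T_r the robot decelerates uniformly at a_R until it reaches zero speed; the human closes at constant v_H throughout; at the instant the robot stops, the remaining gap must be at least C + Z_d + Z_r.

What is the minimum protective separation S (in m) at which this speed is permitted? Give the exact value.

stop time T_s = (1/2)/(6/5) = 0.4167 s
reaction-phase robot travel = 0.5000·0.2500 = 0.1250 m
robot under decel: 0.5000²/(2·1.2000) = 0.1042 m
human closes 1.2000·0.6667 = 0.8000 m
margins: 0.0000+0.0600+0.0400 = 0.1000 m
S_min ≈ 0.1250+0.1042+0.8000+0.1000  ⇒  S_min = 271/240 m

S_min = 271/240 m = 1.1292 m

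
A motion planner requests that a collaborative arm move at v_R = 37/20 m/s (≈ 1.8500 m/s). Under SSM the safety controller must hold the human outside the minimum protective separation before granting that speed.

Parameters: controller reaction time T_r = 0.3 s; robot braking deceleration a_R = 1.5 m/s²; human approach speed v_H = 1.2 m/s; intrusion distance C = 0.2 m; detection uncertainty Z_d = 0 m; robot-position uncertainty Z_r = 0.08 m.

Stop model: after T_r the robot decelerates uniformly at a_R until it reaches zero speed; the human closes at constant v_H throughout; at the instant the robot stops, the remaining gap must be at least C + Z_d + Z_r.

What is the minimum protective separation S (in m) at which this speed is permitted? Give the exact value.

S_min = 4579/1200 m = 3.8158 m

stop time T_s = (37/20)/(3/2) = 1.2333 s
robot covers v_R·T_r = 1.8500·0.3000 = 0.5550 m before braking
braking distance = 1.8500²/(2·1.5000) = 1.1408 m
person approaches 1.2000·(0.3000+1.2333) = 1.8400 m
margins: 0.2000+0.0000+0.0800 = 0.2800 m
S_min ≈ 0.5550+1.1408+1.8400+0.2800  ⇒  S_min = 4579/1200 m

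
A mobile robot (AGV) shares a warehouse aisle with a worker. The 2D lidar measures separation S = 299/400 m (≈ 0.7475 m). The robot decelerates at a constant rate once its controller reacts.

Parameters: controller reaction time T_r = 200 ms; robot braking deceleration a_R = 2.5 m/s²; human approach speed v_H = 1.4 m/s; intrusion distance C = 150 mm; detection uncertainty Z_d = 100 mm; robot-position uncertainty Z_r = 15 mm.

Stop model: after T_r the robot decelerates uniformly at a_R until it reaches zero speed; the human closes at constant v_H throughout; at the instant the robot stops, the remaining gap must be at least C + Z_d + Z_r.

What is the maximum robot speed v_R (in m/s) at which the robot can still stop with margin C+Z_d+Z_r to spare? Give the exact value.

v_R_max = 1/4 m/s = 0.2500 m/s

quadratic (1/5)·v² + (19/25)·v + (-81/400) = 0
  disc = (19/25)² − 4·(1/5)·(-81/400) = 1849/2500 ; √disc = 43/50
  v_R = (−(19/25) + 43/50) / (2·(1/5)) = 1/4 m/s
check:
stop time T_s = (1/4)/(5/2) = 0.1000 s
reaction-phase robot travel = 0.2500·0.2000 = 0.0500 m
robot under decel: 0.2500²/(2·2.5000) = 0.0125 m
human over T_r+T_s: 1.4000·(0.2000+0.1000) = 0.4200 m
residual clearance needed = 0.1500+0.1000+0.0150 = 0.2650 m
sum ≈ 0.0500+0.0125+0.4200+0.2650 ≈ 0.7475 m = S ✓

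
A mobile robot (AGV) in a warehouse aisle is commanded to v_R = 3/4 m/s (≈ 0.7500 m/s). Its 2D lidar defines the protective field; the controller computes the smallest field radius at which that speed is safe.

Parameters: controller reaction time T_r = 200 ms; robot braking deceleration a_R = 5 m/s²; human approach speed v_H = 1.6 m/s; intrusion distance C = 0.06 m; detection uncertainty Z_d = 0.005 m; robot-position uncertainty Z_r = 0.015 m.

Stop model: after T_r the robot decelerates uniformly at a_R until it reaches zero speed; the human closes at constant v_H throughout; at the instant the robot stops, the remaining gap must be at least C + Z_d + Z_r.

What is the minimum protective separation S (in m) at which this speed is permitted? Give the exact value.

T_s = v_R/a_R = (3/4)/5 = 0.1500 s
robot in T_r: 0.7500·0.2000 = 0.1500 m
robot under decel: 0.7500²/(2·5.0000) = 0.0563 m
person approaches 1.6000·(0.2000+0.1500) = 0.5600 m
margins: 0.0600+0.0050+0.0150 = 0.0800 m
S_min ≈ 0.1500+0.0563+0.5600+0.0800  ⇒  S_min = 677/800 m

S_min = 677/800 m = 0.8462 m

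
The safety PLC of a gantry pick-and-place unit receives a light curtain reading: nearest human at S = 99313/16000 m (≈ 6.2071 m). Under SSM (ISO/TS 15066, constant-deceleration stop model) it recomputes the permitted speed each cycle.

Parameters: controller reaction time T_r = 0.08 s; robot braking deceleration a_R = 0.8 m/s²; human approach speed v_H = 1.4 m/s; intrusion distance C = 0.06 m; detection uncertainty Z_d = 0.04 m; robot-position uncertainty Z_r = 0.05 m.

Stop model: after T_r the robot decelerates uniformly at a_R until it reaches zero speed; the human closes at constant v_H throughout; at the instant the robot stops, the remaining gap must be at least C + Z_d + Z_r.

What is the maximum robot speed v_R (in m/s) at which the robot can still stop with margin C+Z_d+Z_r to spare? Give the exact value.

at the boundary: (5/8)·v² + (183/100)·v + (-95121/16000) = 0
  disc = (183/100)² − 4·(5/8)·(-95121/16000) = 2913849/160000 ; √disc = 1707/400
  v_R = (−(183/100) + 1707/400) / (2·(5/8)) = 39/20 m/s
check:
stop time T_s = (39/20)/(4/5) = 2.4375 s
reaction-phase robot travel = 1.9500·0.0800 = 0.1560 m
robot under decel: 1.9500²/(2·0.8000) = 2.3766 m
person approaches 1.4000·(0.0800+2.4375) = 3.5245 m
C+Z_d+Z_r = 0.0600+0.0400+0.0500 = 0.1500 m
sum ≈ 0.1560+2.3766+3.5245+0.1500 ≈ 6.2071 m = S ✓

v_R_max = 39/20 m/s = 1.9500 m/s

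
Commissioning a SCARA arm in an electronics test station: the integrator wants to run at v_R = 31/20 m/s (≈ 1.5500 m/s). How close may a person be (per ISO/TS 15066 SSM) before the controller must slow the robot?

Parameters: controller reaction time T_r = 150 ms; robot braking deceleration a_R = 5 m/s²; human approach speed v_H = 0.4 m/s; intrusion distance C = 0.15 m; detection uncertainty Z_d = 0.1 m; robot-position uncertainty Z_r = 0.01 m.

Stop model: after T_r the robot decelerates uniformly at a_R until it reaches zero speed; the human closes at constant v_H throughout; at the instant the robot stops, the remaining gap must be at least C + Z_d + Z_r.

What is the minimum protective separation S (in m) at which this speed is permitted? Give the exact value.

T_s = v_R/a_R = (31/20)/5 = 0.3100 s
robot covers v_R·T_r = 1.5500·0.1500 = 0.2325 m before braking
robot under decel: 1.5500²/(2·5.0000) = 0.2402 m
human over T_r+T_s: 0.4000·(0.1500+0.3100) = 0.1840 m
margins: 0.1500+0.1000+0.0100 = 0.2600 m
S_min ≈ 0.2325+0.2402+0.1840+0.2600  ⇒  S_min = 3667/4000 m

S_min = 3667/4000 m = 0.9167 m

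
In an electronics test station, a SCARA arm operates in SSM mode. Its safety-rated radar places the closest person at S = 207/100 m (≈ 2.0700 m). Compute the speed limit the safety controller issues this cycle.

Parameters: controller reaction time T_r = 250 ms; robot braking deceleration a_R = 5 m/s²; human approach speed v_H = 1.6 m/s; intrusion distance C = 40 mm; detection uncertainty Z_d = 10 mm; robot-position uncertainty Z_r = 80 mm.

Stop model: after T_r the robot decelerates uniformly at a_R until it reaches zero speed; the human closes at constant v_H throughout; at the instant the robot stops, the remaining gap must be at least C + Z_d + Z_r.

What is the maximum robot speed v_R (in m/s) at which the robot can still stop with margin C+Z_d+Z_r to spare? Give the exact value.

collect terms ⇒ (1/10)·v_R² + (57/100)·v_R + (-77/50) = 0
  disc = (57/100)² − 4·(1/10)·(-77/50) = 9409/10000 ; √disc = 97/100
  v_R = (−(57/100) + 97/100) / (2·(1/10)) = 2 m/s
check:
stop time T_s = 2/5 = 0.4000 s
reaction-phase robot travel = 2.0000·0.2500 = 0.5000 m
robot under decel: 2.0000²/(2·5.0000) = 0.4000 m
human closes 1.6000·0.6500 = 1.0400 m
C+Z_d+Z_r = 0.0400+0.0100+0.0800 = 0.1300 m
sum ≈ 0.5000+0.4000+1.0400+0.1300 ≈ 2.0700 m = S ✓

v_R_max = 2 m/s = 2.0000 m/s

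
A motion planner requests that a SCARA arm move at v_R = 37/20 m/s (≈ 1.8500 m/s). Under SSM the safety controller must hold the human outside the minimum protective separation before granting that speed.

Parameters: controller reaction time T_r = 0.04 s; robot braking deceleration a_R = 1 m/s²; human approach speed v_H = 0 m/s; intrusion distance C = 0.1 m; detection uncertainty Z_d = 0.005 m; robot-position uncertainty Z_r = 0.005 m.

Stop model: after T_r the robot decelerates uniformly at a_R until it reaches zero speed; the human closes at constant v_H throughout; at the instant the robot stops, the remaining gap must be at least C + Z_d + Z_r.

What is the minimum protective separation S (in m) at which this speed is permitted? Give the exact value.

T_s = v_R/a_R = (37/20)/1 = 1.8500 s
reaction-phase robot travel = 1.8500·0.0400 = 0.0740 m
robot under decel: 1.8500²/(2·1.0000) = 1.7112 m
person approaches 0.0000·(0.0400+1.8500) = 0.0000 m
margins: 0.1000+0.0050+0.0050 = 0.1100 m
S_min ≈ 0.0740+1.7112+0.0000+0.1100  ⇒  S_min = 7581/4000 m

S_min = 7581/4000 m = 1.8953 m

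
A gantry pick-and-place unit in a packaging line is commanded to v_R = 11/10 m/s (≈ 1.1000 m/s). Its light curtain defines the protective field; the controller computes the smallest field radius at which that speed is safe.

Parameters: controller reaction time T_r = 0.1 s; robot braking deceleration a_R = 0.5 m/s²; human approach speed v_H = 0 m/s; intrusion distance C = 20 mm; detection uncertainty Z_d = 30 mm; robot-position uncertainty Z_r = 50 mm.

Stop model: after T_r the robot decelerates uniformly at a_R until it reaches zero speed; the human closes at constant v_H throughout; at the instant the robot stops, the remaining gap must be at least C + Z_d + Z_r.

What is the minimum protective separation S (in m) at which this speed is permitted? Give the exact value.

S_min = 71/50 m = 1.4200 m

braking lasts T_s = (11/10)/(1/2) = 2.2000 s
reaction-phase robot travel = 1.1000·0.1000 = 0.1100 m
robot under decel: 1.1000²/(2·0.5000) = 1.2100 m
human over T_r+T_s: 0.0000·(0.1000+2.2000) = 0.0000 m
margins: 0.0200+0.0300+0.0500 = 0.1000 m
S_min ≈ 0.1100+1.2100+0.0000+0.1000  ⇒  S_min = 71/50 m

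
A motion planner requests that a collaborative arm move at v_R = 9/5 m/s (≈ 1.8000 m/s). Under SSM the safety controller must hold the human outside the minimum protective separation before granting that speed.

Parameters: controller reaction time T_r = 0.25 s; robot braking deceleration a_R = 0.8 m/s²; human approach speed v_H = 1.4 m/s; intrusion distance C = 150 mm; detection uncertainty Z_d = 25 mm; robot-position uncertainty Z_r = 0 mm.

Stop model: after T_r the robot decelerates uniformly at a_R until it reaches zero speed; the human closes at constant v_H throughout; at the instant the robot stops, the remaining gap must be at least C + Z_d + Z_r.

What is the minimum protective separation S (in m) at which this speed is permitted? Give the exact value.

stop time T_s = (9/5)/(4/5) = 2.2500 s
robot covers v_R·T_r = 1.8000·0.2500 = 0.4500 m before braking
braking distance = 1.8000²/(2·0.8000) = 2.0250 m
person approaches 1.4000·(0.2500+2.2500) = 3.5000 m
margins: 0.1500+0.0250+0.0000 = 0.1750 m
S_min ≈ 0.4500+2.0250+3.5000+0.1750  ⇒  S_min = 123/20 m

S_min = 123/20 m = 6.1500 m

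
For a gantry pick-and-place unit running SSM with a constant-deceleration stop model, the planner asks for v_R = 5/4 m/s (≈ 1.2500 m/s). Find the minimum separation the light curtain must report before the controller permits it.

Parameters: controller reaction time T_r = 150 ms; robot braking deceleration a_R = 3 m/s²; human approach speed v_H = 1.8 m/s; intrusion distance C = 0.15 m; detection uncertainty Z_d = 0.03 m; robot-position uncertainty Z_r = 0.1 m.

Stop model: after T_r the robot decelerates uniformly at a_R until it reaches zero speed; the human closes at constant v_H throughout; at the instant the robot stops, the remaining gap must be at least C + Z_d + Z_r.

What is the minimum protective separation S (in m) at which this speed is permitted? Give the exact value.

S_min = 839/480 m = 1.7479 m

stop time T_s = (5/4)/3 = 0.4167 s
robot in T_r: 1.2500·0.1500 = 0.1875 m
robot covers 1.2500·0.4167 − ½·3.0000·0.4167² = 0.2604 m while stopping
human closes 1.8000·0.5667 = 1.0200 m
C+Z_d+Z_r = 0.1500+0.0300+0.1000 = 0.2800 m
S_min ≈ 0.1875+0.2604+1.0200+0.2800  ⇒  S_min = 839/480 m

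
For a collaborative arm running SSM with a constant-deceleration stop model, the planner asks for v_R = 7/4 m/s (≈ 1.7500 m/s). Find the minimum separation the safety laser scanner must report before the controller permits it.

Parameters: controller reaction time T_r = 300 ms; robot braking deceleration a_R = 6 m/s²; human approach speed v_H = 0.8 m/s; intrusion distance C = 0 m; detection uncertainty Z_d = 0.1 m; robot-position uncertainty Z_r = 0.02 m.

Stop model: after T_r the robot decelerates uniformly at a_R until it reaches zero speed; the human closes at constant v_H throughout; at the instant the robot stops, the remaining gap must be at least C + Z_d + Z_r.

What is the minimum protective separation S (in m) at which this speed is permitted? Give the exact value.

stop time T_s = (7/4)/6 = 0.2917 s
reaction-phase robot travel = 1.7500·0.3000 = 0.5250 m
robot under decel: 1.7500²/(2·6.0000) = 0.2552 m
human over T_r+T_s: 0.8000·(0.3000+0.2917) = 0.4733 m
C+Z_d+Z_r = 0.0000+0.1000+0.0200 = 0.1200 m
S_min ≈ 0.5250+0.2552+0.4733+0.1200  ⇒  S_min = 6593/4800 m

S_min = 6593/4800 m = 1.3735 m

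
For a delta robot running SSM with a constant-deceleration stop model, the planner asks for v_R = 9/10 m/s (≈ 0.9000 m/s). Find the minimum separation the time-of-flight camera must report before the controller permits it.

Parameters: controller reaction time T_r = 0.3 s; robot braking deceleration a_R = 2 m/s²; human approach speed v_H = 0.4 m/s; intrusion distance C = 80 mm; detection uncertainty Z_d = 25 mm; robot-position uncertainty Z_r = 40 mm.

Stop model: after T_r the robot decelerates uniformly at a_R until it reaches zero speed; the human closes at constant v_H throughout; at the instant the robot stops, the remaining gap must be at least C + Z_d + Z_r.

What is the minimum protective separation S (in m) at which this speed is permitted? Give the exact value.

braking lasts T_s = (9/10)/2 = 0.4500 s
robot in T_r: 0.9000·0.3000 = 0.2700 m
robot covers 0.9000·0.4500 − ½·2.0000·0.4500² = 0.2025 m while stopping
human over T_r+T_s: 0.4000·(0.3000+0.4500) = 0.3000 m
residual clearance needed = 0.0800+0.0250+0.0400 = 0.1450 m
S_min ≈ 0.2700+0.2025+0.3000+0.1450  ⇒  S_min = 367/400 m

S_min = 367/400 m = 0.9175 m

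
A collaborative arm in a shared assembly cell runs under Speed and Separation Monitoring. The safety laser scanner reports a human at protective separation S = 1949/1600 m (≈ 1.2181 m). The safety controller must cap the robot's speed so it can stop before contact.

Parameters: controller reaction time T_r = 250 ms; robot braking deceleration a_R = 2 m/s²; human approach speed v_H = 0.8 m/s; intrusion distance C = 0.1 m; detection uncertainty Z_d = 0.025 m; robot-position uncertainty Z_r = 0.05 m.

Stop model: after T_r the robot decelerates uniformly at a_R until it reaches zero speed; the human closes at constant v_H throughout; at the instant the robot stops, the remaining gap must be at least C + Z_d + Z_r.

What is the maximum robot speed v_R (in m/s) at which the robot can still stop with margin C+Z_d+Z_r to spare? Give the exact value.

v_R_max = 19/20 m/s = 0.9500 m/s

quadratic (1/4)·v² + (13/20)·v + (-1349/1600) = 0
  disc = (13/20)² − 4·(1/4)·(-1349/1600) = 81/64 ; √disc = 9/8
  v_R = (−(13/20) + 9/8) / (2·(1/4)) = 19/20 m/s
check:
T_s = v_R/a_R = (19/20)/2 = 0.4750 s
reaction-phase robot travel = 0.9500·0.2500 = 0.2375 m
braking distance = 0.9500²/(2·2.0000) = 0.2256 m
human over T_r+T_s: 0.8000·(0.2500+0.4750) = 0.5800 m
residual clearance needed = 0.1000+0.0250+0.0500 = 0.1750 m
sum ≈ 0.2375+0.2256+0.5800+0.1750 ≈ 1.2181 m = S ✓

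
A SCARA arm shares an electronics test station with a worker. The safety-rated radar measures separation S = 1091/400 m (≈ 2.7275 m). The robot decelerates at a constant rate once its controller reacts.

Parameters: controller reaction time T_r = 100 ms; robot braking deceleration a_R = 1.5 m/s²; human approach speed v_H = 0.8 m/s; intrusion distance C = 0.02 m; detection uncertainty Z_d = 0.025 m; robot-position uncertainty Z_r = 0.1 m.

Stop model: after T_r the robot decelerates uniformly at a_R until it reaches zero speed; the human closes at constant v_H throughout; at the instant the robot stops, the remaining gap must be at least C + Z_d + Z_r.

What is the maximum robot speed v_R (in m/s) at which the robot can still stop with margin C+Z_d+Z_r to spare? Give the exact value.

collect terms ⇒ (1/3)·v_R² + (19/30)·v_R + (-1001/400) = 0
  disc = (19/30)² − 4·(1/3)·(-1001/400) = 841/225 ; √disc = 29/15
  v_R = (−(19/30) + 29/15) / (2·(1/3)) = 39/20 m/s
check:
T_s = v_R/a_R = (39/20)/(3/2) = 1.3000 s
reaction-phase robot travel = 1.9500·0.1000 = 0.1950 m
robot under decel: 1.9500²/(2·1.5000) = 1.2675 m
human over T_r+T_s: 0.8000·(0.1000+1.3000) = 1.1200 m
residual clearance needed = 0.0200+0.0250+0.1000 = 0.1450 m
sum ≈ 0.1950+1.2675+1.1200+0.1450 ≈ 2.7275 m = S ✓

v_R_max = 39/20 m/s = 1.9500 m/s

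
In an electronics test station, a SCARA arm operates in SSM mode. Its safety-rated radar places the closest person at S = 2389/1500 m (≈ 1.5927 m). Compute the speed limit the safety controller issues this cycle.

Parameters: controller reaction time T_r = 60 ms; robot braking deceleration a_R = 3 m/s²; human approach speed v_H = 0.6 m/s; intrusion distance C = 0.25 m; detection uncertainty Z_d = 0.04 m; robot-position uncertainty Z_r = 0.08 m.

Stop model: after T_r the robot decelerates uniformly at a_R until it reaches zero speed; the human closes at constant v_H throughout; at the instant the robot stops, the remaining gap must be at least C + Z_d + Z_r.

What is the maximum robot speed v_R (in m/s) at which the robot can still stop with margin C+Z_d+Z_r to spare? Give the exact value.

at the boundary: (1/6)·v² + (13/50)·v + (-89/75) = 0
  disc = (13/50)² − 4·(1/6)·(-89/75) = 19321/22500 ; √disc = 139/150
  v_R = (−(13/50) + 139/150) / (2·(1/6)) = 2 m/s
check:
braking lasts T_s = 2/3 = 0.6667 s
reaction-phase robot travel = 2.0000·0.0600 = 0.1200 m
robot under decel: 2.0000²/(2·3.0000) = 0.6667 m
person approaches 0.6000·(0.0600+0.6667) = 0.4360 m
residual clearance needed = 0.2500+0.0400+0.0800 = 0.3700 m
sum ≈ 0.1200+0.6667+0.4360+0.3700 ≈ 1.5927 m = S ✓

v_R_max = 2 m/s = 2.0000 m/s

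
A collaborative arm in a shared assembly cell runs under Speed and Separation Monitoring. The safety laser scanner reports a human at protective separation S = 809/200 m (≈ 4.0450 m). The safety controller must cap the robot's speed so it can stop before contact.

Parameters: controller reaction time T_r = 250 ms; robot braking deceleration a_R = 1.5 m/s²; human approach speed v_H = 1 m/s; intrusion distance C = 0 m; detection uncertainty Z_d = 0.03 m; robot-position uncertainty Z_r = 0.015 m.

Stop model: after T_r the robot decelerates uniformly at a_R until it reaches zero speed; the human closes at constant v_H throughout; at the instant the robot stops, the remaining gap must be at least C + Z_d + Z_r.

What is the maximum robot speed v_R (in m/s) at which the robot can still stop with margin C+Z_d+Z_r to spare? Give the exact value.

v_R_max = 9/4 m/s = 2.2500 m/s

collect terms ⇒ (1/3)·v_R² + (11/12)·v_R + (-15/4) = 0
  disc = (11/12)² − 4·(1/3)·(-15/4) = 841/144 ; √disc = 29/12
  v_R = (−(11/12) + 29/12) / (2·(1/3)) = 9/4 m/s
check:
stop time T_s = (9/4)/(3/2) = 1.5000 s
robot in T_r: 2.2500·0.2500 = 0.5625 m
braking distance = 2.2500²/(2·1.5000) = 1.6875 m
human closes 1.0000·1.7500 = 1.7500 m
C+Z_d+Z_r = 0.0000+0.0300+0.0150 = 0.0450 m
sum ≈ 0.5625+1.6875+1.7500+0.0450 ≈ 4.0450 m = S ✓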